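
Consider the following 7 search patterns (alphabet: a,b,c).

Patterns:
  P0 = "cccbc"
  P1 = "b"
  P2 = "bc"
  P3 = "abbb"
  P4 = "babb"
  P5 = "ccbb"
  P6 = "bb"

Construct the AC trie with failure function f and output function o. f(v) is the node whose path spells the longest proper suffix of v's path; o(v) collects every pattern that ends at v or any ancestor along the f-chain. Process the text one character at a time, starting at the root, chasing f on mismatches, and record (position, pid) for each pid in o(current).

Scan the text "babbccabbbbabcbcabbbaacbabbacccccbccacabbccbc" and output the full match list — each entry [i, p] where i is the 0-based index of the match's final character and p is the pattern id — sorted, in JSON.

Construct AC machine:
Trie (insert patterns):
  0='ε' goto a→8 b→6 c→1
  1='c' goto c→2
  2='cc' goto b→15 c→3
  3='ccc' goto b→4
  4='cccb' goto c→5
  5='cccbc' goto ·  ←P0
  6='b' goto a→12 b→17 c→7  ←P1
  7='bc' goto ·  ←P2
  8='a' goto b→9
  9='ab' goto b→10
  10='abb' goto b→11
  11='abbb' goto ·  ←P3
  12='ba' goto b→13
  13='bab' goto b→14
  14='babb' goto ·  ←P4
  15='ccb' goto b→16
  16='ccbb' goto ·  ←P5
  17='bb' goto ·  ←P6

BFS fail/out derivation:
  fail(1) 'c': from fail(0)=0 chase 'c': 0 ⇒ 0;  out=∅∪out(0)=∅
  fail(6) 'b': from fail(0)=0 chase 'b': 0 ⇒ 0;  out={1}∪out(0)={1}
  fail(8) 'a': from fail(0)=0 chase 'a': 0 ⇒ 0;  out=∅∪out(0)=∅
  fail(2) 'cc': from fail(1)=0 chase 'c': 0 ⇒ 1;  out=∅∪out(1)=∅
  fail(7) 'bc': from fail(6)=0 chase 'c': 0 ⇒ 1;  out={2}∪out(1)={2}
  fail(9) 'ab': from fail(8)=0 chase 'b': 0 ⇒ 6;  out=∅∪out(6)={1}
  fail(12) 'ba': from fail(6)=0 chase 'a': 0 ⇒ 8;  out=∅∪out(8)=∅
  fail(17) 'bb': from fail(6)=0 chase 'b': 0 ⇒ 6;  out={6}∪out(6)={1,6}
  fail(3) 'ccc': from fail(2)=1 chase 'c': 1 ⇒ 2;  out=∅∪out(2)=∅
  fail(10) 'abb': from fail(9)=6 chase 'b': 6 ⇒ 17;  out=∅∪out(17)={1,6}
  fail(13) 'bab': from fail(12)=8 chase 'b': 8 ⇒ 9;  out=∅∪out(9)={1}
  fail(15) 'ccb': from fail(2)=1 chase 'b': 1→0 ⇒ 6;  out=∅∪out(6)={1}
  fail(4) 'cccb': from fail(3)=2 chase 'b': 2 ⇒ 15;  out=∅∪out(15)={1}
  fail(11) 'abbb': from fail(10)=17 chase 'b': 17→6 ⇒ 17;  out={3}∪out(17)={1,3,6}
  fail(14) 'babb': from fail(13)=9 chase 'b': 9 ⇒ 10;  out={4}∪out(10)={1,4,6}
  fail(16) 'ccbb': from fail(15)=6 chase 'b': 6 ⇒ 17;  out={5}∪out(17)={1,5,6}
  fail(5) 'cccbc': from fail(4)=15 chase 'c': 15→6 ⇒ 7;  out={0}∪out(7)={0,2}

Run:
pos 0 'b': at 6  emit P1@[0:0]
pos 1 'a': at 12
pos 2 'b': at 13  emit P1@[2:2]
pos 3 'b': at 14  emit P1@[3:3],P4@[0:3],P6@[2:3]
pos 4 'c': at 7 (via fail)  emit P2@[3:4]
pos 5 'c': at 2 (via fail)
pos 6 'a': at 8 (via fail)
pos 7 'b': at 9  emit P1@[7:7]
pos 8 'b': at 10  emit P1@[8:8],P6@[7:8]
pos 9 'b': at 11  emit P1@[9:9],P3@[6:9],P6@[8:9]
pos 10 'b': at 17 (via fail)  emit P1@[10:10],P6@[9:10]
pos 11 'a': at 12 (via fail)
pos 12 'b': at 13  emit P1@[12:12]
pos 13 'c': at 7 (via fail)  emit P2@[12:13]
pos 14 'b': at 6 (via fail)  emit P1@[14:14]
pos 15 'c': at 7  emit P2@[14:15]
pos 16 'a': at 8 (via fail)
pos 17 'b': at 9  emit P1@[17:17]
pos 18 'b': at 10  emit P1@[18:18],P6@[17:18]
pos 19 'b': at 11  emit P1@[19:19],P3@[16:19],P6@[18:19]
pos 20 'a': at 12 (via fail)
pos 21 'a': at 8 (via fail)
pos 22 'c': at 1 (via fail)
pos 23 'b': at 6 (via fail)  emit P1@[23:23]
pos 24 'a': at 12
pos 25 'b': at 13  emit P1@[25:25]
pos 26 'b': at 14  emit P1@[26:26],P4@[23:26],P6@[25:26]
pos 27 'a': at 12 (via fail)
pos 28 'c': at 1 (via fail)
pos 29 'c': at 2
pos 30 'c': at 3
pos 31 'c': at 3 (via fail)
pos 32 'c': at 3 (via fail)
pos 33 'b': at 4  emit P1@[33:33]
pos 34 'c': at 5  emit P0@[30:34],P2@[33:34]
pos 35 'c': at 2 (via fail)
pos 36 'a': at 8 (via fail)
pos 37 'c': at 1 (via fail)
pos 38 'a': at 8 (via fail)
pos 39 'b': at 9  emit P1@[39:39]
pos 40 'b': at 10  emit P1@[40:40],P6@[39:40]
pos 41 'c': at 7 (via fail)  emit P2@[40:41]
pos 42 'c': at 2 (via fail)
pos 43 'b': at 15  emit P1@[43:43]
pos 44 'c': at 7 (via fail)  emit P2@[43:44]

Result: [[0,1],[2,1],[3,1],[3,4],[3,6],[4,2],[7,1],[8,1],[8,6],[9,1],[9,3],[9,6],[10,1],[10,6],[12,1],[13,2],[14,1],[15,2],[17,1],[18,1],[18,6],[19,1],[19,3],[19,6],[23,1],[25,1],[26,1],[26,4],[26,6],[33,1],[34,0],[34,2],[39,1],[40,1],[40,6],[41,2],[43,1],[44,2]]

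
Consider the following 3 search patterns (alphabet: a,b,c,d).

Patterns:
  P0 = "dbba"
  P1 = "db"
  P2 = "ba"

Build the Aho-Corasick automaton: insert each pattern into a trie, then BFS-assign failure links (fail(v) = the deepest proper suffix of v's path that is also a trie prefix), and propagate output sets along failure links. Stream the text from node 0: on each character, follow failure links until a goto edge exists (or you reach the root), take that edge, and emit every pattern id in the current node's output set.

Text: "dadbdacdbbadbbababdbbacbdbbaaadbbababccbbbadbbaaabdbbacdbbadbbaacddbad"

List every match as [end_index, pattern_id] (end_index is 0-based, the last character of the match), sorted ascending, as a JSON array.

Construct AC machine:
Trie (insert patterns):
  0='ε' goto b→5 d→1
  1='d' goto b→2
  2='db' goto b→3  ←P1
  3='dbb' goto a→4
  4='dbba' goto ·  ←P0
  5='b' goto a→6
  6='ba' goto ·  ←P2

Failure links (BFS by depth):
  fail(1) 'd': from fail(0)=0 chase 'd': 0 ⇒ 0;  out=∅∪out(0)=∅
  fail(5) 'b': from fail(0)=0 chase 'b': 0 ⇒ 0;  out=∅∪out(0)=∅
  fail(2) 'db': from fail(1)=0 chase 'b': 0 ⇒ 5;  out={1}∪out(5)={1}
  fail(6) 'ba': from fail(5)=0 chase 'a': 0 ⇒ 0;  out={2}∪out(0)={2}
  fail(3) 'dbb': from fail(2)=5 chase 'b': 5→0 ⇒ 5;  out=∅∪out(5)=∅
  fail(4) 'dbba': from fail(3)=5 chase 'a': 5 ⇒ 6;  out={0}∪out(6)={0,2}

Run:
pos 0 'd': at 1
pos 1 'a': at 0 (via fail)
pos 2 'd': at 1
pos 3 'b': at 2  → match P1@[2:3]
pos 4 'd': at 1 (via fail)
pos 5 'a': at 0 (via fail)
pos 6 'c': at 0
pos 7 'd': at 1
pos 8 'b': at 2  → match P1@[7:8]
pos 9 'b': at 3
pos 10 'a': at 4  → match P0@[7:10],P2@[9:10]
pos 11 'd': at 1 (via fail)
pos 12 'b': at 2  → match P1@[11:12]
pos 13 'b': at 3
pos 14 'a': at 4  → match P0@[11:14],P2@[13:14]
pos 15 'b': at 5 (via fail)
pos 16 'a': at 6  → match P2@[15:16]
pos 17 'b': at 5 (via fail)
pos 18 'd': at 1 (via fail)
pos 19 'b': at 2  → match P1@[18:19]
pos 20 'b': at 3
pos 21 'a': at 4  → match P0@[18:21],P2@[20:21]
pos 22 'c': at 0 (via fail)
pos 23 'b': at 5
pos 24 'd': at 1 (via fail)
pos 25 'b': at 2  → match P1@[24:25]
pos 26 'b': at 3
pos 27 'a': at 4  → match P0@[24:27],P2@[26:27]
pos 28 'a': at 0 (via fail)
pos 29 'a': at 0
pos 30 'd': at 1
pos 31 'b': at 2  → match P1@[30:31]
pos 32 'b': at 3
pos 33 'a': at 4  → match P0@[30:33],P2@[32:33]
pos 34 'b': at 5 (via fail)
pos 35 'a': at 6  → match P2@[34:35]
pos 36 'b': at 5 (via fail)
pos 37 'c': at 0 (via fail)
pos 38 'c': at 0
pos 39 'b': at 5
pos 40 'b': at 5 (via fail)
pos 41 'b': at 5 (via fail)
pos 42 'a': at 6  → match P2@[41:42]
pos 43 'd': at 1 (via fail)
pos 44 'b': at 2  → match P1@[43:44]
pos 45 'b': at 3
pos 46 'a': at 4  → match P0@[43:46],P2@[45:46]
pos 47 'a': at 0 (via fail)
pos 48 'a': at 0
pos 49 'b': at 5
pos 50 'd': at 1 (via fail)
pos 51 'b': at 2  → match P1@[50:51]
pos 52 'b': at 3
pos 53 'a': at 4  → match P0@[50:53],P2@[52:53]
pos 54 'c': at 0 (via fail)
pos 55 'd': at 1
pos 56 'b': at 2  → match P1@[55:56]
pos 57 'b': at 3
pos 58 'a': at 4  → match P0@[55:58],P2@[57:58]
pos 59 'd': at 1 (via fail)
pos 60 'b': at 2  → match P1@[59:60]
pos 61 'b': at 3
pos 62 'a': at 4  → match P0@[59:62],P2@[61:62]
pos 63 'a': at 0 (via fail)
pos 64 'c': at 0
pos 65 'd': at 1
pos 66 'd': at 1 (via fail)
pos 67 'b': at 2  → match P1@[66:67]
pos 68 'a': at 6 (via fail)  → match P2@[67:68]
pos 69 'd': at 1 (via fail)

All matches (sorted): [[3,1],[8,1],[10,0],[10,2],[12,1],[14,0],[14,2],[16,2],[19,1],[21,0],[21,2],[25,1],[27,0],[27,2],[31,1],[33,0],[33,2],[35,2],[42,2],[44,1],[46,0],[46,2],[51,1],[53,0],[53,2],[56,1],[58,0],[58,2],[60,1],[62,0],[62,2],[67,1],[68,2]]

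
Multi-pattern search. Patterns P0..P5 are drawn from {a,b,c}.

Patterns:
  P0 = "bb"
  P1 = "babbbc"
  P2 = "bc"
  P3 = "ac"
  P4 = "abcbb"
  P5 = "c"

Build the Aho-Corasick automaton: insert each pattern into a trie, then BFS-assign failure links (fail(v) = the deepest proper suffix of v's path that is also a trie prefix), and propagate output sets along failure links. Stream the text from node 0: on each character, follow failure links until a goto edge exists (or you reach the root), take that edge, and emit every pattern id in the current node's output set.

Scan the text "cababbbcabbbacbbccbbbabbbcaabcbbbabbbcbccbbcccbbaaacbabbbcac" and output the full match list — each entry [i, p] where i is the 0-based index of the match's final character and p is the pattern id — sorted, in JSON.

Construct AC machine:
Trie (insert patterns):
  0='ε' goto a→9 b→1 c→15
  1='b' goto a→3 b→2 c→8
  2='bb' goto ·  [P0 ends]
  3='ba' goto b→4
  4='bab' goto b→5
  5='babb' goto b→6
  6='babbb' goto c→7
  7='babbbc' goto ·  [P1 ends]
  8='bc' goto ·  [P2 ends]
  9='a' goto b→11 c→10
  10='ac' goto ·  [P3 ends]
  11='ab' goto c→12
  12='abc' goto b→13
  13='abcb' goto b→14
  14='abcbb' goto ·  [P4 ends]
  15='c' goto ·  [P5 ends]

BFS fail/out derivation:
  fail(1) 'b': from fail(0)=0 chase 'b': 0 ⇒ 0;  out=∅∪out(0)=∅
  fail(9) 'a': from fail(0)=0 chase 'a': 0 ⇒ 0;  out=∅∪out(0)=∅
  fail(15) 'c': from fail(0)=0 chase 'c': 0 ⇒ 0;  out={5}∪out(0)={5}
  fail(2) 'bb': from fail(1)=0 chase 'b': 0 ⇒ 1;  out={0}∪out(1)={0}
  fail(3) 'ba': from fail(1)=0 chase 'a': 0 ⇒ 9;  out=∅∪out(9)=∅
  fail(8) 'bc': from fail(1)=0 chase 'c': 0 ⇒ 15;  out={2}∪out(15)={2,5}
  fail(10) 'ac': from fail(9)=0 chase 'c': 0 ⇒ 15;  out={3}∪out(15)={3,5}
  fail(11) 'ab': from fail(9)=0 chase 'b': 0 ⇒ 1;  out=∅∪out(1)=∅
  fail(4) 'bab': from fail(3)=9 chase 'b': 9 ⇒ 11;  out=∅∪out(11)=∅
  fail(12) 'abc': from fail(11)=1 chase 'c': 1 ⇒ 8;  out=∅∪out(8)={2,5}
  fail(5) 'babb': from fail(4)=11 chase 'b': 11→1 ⇒ 2;  out=∅∪out(2)={0}
  fail(13) 'abcb': from fail(12)=8 chase 'b': 8→15→0 ⇒ 1;  out=∅∪out(1)=∅
  fail(6) 'babbb': from fail(5)=2 chase 'b': 2→1 ⇒ 2;  out=∅∪out(2)={0}
  fail(14) 'abcbb': from fail(13)=1 chase 'b': 1 ⇒ 2;  out={4}∪out(2)={0,4}
  fail(7) 'babbbc': from fail(6)=2 chase 'c': 2→1 ⇒ 8;  out={1}∪out(8)={1,2,5}

Scan:
i=0 'c': node 0→15  emit P5@[0:0]
i=1 'a': node 15→9 (fail-walked)
i=2 'b': node 9→11
i=3 'a': node 11→3 (fail-walked)
i=4 'b': node 3→4
i=5 'b': node 4→5  emit P0@[4:5]
i=6 'b': node 5→6  emit P0@[5:6]
i=7 'c': node 6→7  emit P1@[2:7],P2@[6:7],P5@[7:7]
i=8 'a': node 7→9 (fail-walked)
i=9 'b': node 9→11
i=10 'b': node 11→2 (fail-walked)  emit P0@[9:10]
i=11 'b': node 2→2 (fail-walked)  emit P0@[10:11]
i=12 'a': node 2→3 (fail-walked)
i=13 'c': node 3→10 (fail-walked)  emit P3@[12:13],P5@[13:13]
i=14 'b': node 10→1 (fail-walked)
i=15 'b': node 1→2  emit P0@[14:15]
i=16 'c': node 2→8 (fail-walked)  emit P2@[15:16],P5@[16:16]
i=17 'c': node 8→15 (fail-walked)  emit P5@[17:17]
i=18 'b': node 15→1 (fail-walked)
i=19 'b': node 1→2  emit P0@[18:19]
i=20 'b': node 2→2 (fail-walked)  emit P0@[19:20]
i=21 'a': node 2→3 (fail-walked)
i=22 'b': node 3→4
i=23 'b': node 4→5  emit P0@[22:23]
i=24 'b': node 5→6  emit P0@[23:24]
i=25 'c': node 6→7  emit P1@[20:25],P2@[24:25],P5@[25:25]
i=26 'a': node 7→9 (fail-walked)
i=27 'a': node 9→9 (fail-walked)
i=28 'b': node 9→11
i=29 'c': node 11→12  emit P2@[28:29],P5@[29:29]
i=30 'b': node 12→13
i=31 'b': node 13→14  emit P0@[30:31],P4@[27:31]
i=32 'b': node 14→2 (fail-walked)  emit P0@[31:32]
i=33 'a': node 2→3 (fail-walked)
i=34 'b': node 3→4
i=35 'b': node 4→5  emit P0@[34:35]
i=36 'b': node 5→6  emit P0@[35:36]
i=37 'c': node 6→7  emit P1@[32:37],P2@[36:37],P5@[37:37]
i=38 'b': node 7→1 (fail-walked)
i=39 'c': node 1→8  emit P2@[38:39],P5@[39:39]
i=40 'c': node 8→15 (fail-walked)  emit P5@[40:40]
i=41 'b': node 15→1 (fail-walked)
i=42 'b': node 1→2  emit P0@[41:42]
i=43 'c': node 2→8 (fail-walked)  emit P2@[42:43],P5@[43:43]
i=44 'c': node 8→15 (fail-walked)  emit P5@[44:44]
i=45 'c': node 15→15 (fail-walked)  emit P5@[45:45]
i=46 'b': node 15→1 (fail-walked)
i=47 'b': node 1→2  emit P0@[46:47]
i=48 'a': node 2→3 (fail-walked)
i=49 'a': node 3→9 (fail-walked)
i=50 'a': node 9→9 (fail-walked)
i=51 'c': node 9→10  emit P3@[50:51],P5@[51:51]
i=52 'b': node 10→1 (fail-walked)
i=53 'a': node 1→3
i=54 'b': node 3→4
i=55 'b': node 4→5  emit P0@[54:55]
i=56 'b': node 5→6  emit P0@[55:56]
i=57 'c': node 6→7  emit P1@[52:57],P2@[56:57],P5@[57:57]
i=58 'a': node 7→9 (fail-walked)
i=59 'c': node 9→10  emit P3@[58:59],P5@[59:59]

Result: [[0,5],[5,0],[6,0],[7,1],[7,2],[7,5],[10,0],[11,0],[13,3],[13,5],[15,0],[16,2],[16,5],[17,5],[19,0],[20,0],[23,0],[24,0],[25,1],[25,2],[25,5],[29,2],[29,5],[31,0],[31,4],[32,0],[35,0],[36,0],[37,1],[37,2],[37,5],[39,2],[39,5],[40,5],[42,0],[43,2],[43,5],[44,5],[45,5],[47,0],[51,3],[51,5],[55,0],[56,0],[57,1],[57,2],[57,5],[59,3],[59,5]]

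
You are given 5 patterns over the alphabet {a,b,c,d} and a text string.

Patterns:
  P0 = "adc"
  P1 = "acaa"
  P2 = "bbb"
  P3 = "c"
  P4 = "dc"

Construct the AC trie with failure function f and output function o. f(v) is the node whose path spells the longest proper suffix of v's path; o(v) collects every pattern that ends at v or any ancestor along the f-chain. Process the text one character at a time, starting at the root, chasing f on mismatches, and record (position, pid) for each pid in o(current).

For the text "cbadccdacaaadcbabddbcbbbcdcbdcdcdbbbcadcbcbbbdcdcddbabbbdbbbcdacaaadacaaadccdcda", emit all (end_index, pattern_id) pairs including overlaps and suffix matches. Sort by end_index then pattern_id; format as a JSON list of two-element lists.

Build automaton:
Trie nodes:
  n0 'ε': a→1 b→7 c→10 d→11
  n1 'a': c→4 d→2
  n2 'ad': c→3
  n3 'adc': ·  ←P0
  n4 'ac': a→5
  n5 'aca': a→6
  n6 'acaa': ·  ←P1
  n7 'b': b→8
  n8 'bb': b→9
  n9 'bbb': ·  ←P2
  n10 'c': ·  ←P3
  n11 'd': c→12
  n12 'dc': ·  ←P4

BFS fail/out derivation:
  n1('a'): parent n0 fail=0; on 'a' 0 → fail=0;  out ∅∪∅=∅
  n7('b'): parent n0 fail=0; on 'b' 0 → fail=0;  out ∅∪∅=∅
  n10('c'): parent n0 fail=0; on 'c' 0 → fail=0;  out {3}∪∅={3}
  n11('d'): parent n0 fail=0; on 'd' 0 → fail=0;  out ∅∪∅=∅
  n2('ad'): parent n1 fail=0; on 'd' 0 → fail=11;  out ∅∪∅=∅
  n4('ac'): parent n1 fail=0; on 'c' 0 → fail=10;  out ∅∪{3}={3}
  n8('bb'): parent n7 fail=0; on 'b' 0 → fail=7;  out ∅∪∅=∅
  n12('dc'): parent n11 fail=0; on 'c' 0 → fail=10;  out {4}∪{3}={3,4}
  n3('adc'): parent n2 fail=11; on 'c' 11 → fail=12;  out {0}∪{3,4}={0,3,4}
  n5('aca'): parent n4 fail=10; on 'a' 10→0 → fail=1;  out ∅∪∅=∅
  n9('bbb'): parent n8 fail=7; on 'b' 7 → fail=8;  out {2}∪∅={2}
  n6('acaa'): parent n5 fail=1; on 'a' 1→0 → fail=1;  out {1}∪∅={1}

Scan:
i=0 'c': node 0→10  → match P3@[0:0]
i=1 'b': node 10→7 (fail-walked)
i=2 'a': node 7→1 (fail-walked)
i=3 'd': node 1→2
i=4 'c': node 2→3  → match P0@[2:4],P3@[4:4],P4@[3:4]
i=5 'c': node 3→10 (fail-walked)  → match P3@[5:5]
i=6 'd': node 10→11 (fail-walked)
i=7 'a': node 11→1 (fail-walked)
i=8 'c': node 1→4  → match P3@[8:8]
i=9 'a': node 4→5
i=10 'a': node 5→6  → match P1@[7:10]
i=11 'a': node 6→1 (fail-walked)
i=12 'd': node 1→2
i=13 'c': node 2→3  → match P0@[11:13],P3@[13:13],P4@[12:13]
i=14 'b': node 3→7 (fail-walked)
i=15 'a': node 7→1 (fail-walked)
i=16 'b': node 1→7 (fail-walked)
i=17 'd': node 7→11 (fail-walked)
i=18 'd': node 11→11 (fail-walked)
i=19 'b': node 11→7 (fail-walked)
i=20 'c': node 7→10 (fail-walked)  → match P3@[20:20]
i=21 'b': node 10→7 (fail-walked)
i=22 'b': node 7→8
i=23 'b': node 8→9  → match P2@[21:23]
i=24 'c': node 9→10 (fail-walked)  → match P3@[24:24]
i=25 'd': node 10→11 (fail-walked)
i=26 'c': node 11→12  → match P3@[26:26],P4@[25:26]
i=27 'b': node 12→7 (fail-walked)
i=28 'd': node 7→11 (fail-walked)
i=29 'c': node 11→12  → match P3@[29:29],P4@[28:29]
i=30 'd': node 12→11 (fail-walked)
i=31 'c': node 11→12  → match P3@[31:31],P4@[30:31]
i=32 'd': node 12→11 (fail-walked)
i=33 'b': node 11→7 (fail-walked)
i=34 'b': node 7→8
i=35 'b': node 8→9  → match P2@[33:35]
i=36 'c': node 9→10 (fail-walked)  → match P3@[36:36]
i=37 'a': node 10→1 (fail-walked)
i=38 'd': node 1→2
i=39 'c': node 2→3  → match P0@[37:39],P3@[39:39],P4@[38:39]
i=40 'b': node 3→7 (fail-walked)
i=41 'c': node 7→10 (fail-walked)  → match P3@[41:41]
i=42 'b': node 10→7 (fail-walked)
i=43 'b': node 7→8
i=44 'b': node 8→9  → match P2@[42:44]
i=45 'd': node 9→11 (fail-walked)
i=46 'c': node 11→12  → match P3@[46:46],P4@[45:46]
i=47 'd': node 12→11 (fail-walked)
i=48 'c': node 11→12  → match P3@[48:48],P4@[47:48]
i=49 'd': node 12→11 (fail-walked)
i=50 'd': node 11→11 (fail-walked)
i=51 'b': node 11→7 (fail-walked)
i=52 'a': node 7→1 (fail-walked)
i=53 'b': node 1→7 (fail-walked)
i=54 'b': node 7→8
i=55 'b': node 8→9  → match P2@[53:55]
i=56 'd': node 9→11 (fail-walked)
i=57 'b': node 11→7 (fail-walked)
i=58 'b': node 7→8
i=59 'b': node 8→9  → match P2@[57:59]
i=60 'c': node 9→10 (fail-walked)  → match P3@[60:60]
i=61 'd': node 10→11 (fail-walked)
i=62 'a': node 11→1 (fail-walked)
i=63 'c': node 1→4  → match P3@[63:63]
i=64 'a': node 4→5
i=65 'a': node 5→6  → match P1@[62:65]
i=66 'a': node 6→1 (fail-walked)
i=67 'd': node 1→2
i=68 'a': node 2→1 (fail-walked)
i=69 'c': node 1→4  → match P3@[69:69]
i=70 'a': node 4→5
i=71 'a': node 5→6  → match P1@[68:71]
i=72 'a': node 6→1 (fail-walked)
i=73 'd': node 1→2
i=74 'c': node 2→3  → match P0@[72:74],P3@[74:74],P4@[73:74]
i=75 'c': node 3→10 (fail-walked)  → match P3@[75:75]
i=76 'd': node 10→11 (fail-walked)
i=77 'c': node 11→12  → match P3@[77:77],P4@[76:77]
i=78 'd': node 12→11 (fail-walked)
i=79 'a': node 11→1 (fail-walked)

Result: [[0,3],[4,0],[4,3],[4,4],[5,3],[8,3],[10,1],[13,0],[13,3],[13,4],[20,3],[23,2],[24,3],[26,3],[26,4],[29,3],[29,4],[31,3],[31,4],[35,2],[36,3],[39,0],[39,3],[39,4],[41,3],[44,2],[46,3],[46,4],[48,3],[48,4],[55,2],[59,2],[60,3],[63,3],[65,1],[69,3],[71,1],[74,0],[74,3],[74,4],[75,3],[77,3],[77,4]]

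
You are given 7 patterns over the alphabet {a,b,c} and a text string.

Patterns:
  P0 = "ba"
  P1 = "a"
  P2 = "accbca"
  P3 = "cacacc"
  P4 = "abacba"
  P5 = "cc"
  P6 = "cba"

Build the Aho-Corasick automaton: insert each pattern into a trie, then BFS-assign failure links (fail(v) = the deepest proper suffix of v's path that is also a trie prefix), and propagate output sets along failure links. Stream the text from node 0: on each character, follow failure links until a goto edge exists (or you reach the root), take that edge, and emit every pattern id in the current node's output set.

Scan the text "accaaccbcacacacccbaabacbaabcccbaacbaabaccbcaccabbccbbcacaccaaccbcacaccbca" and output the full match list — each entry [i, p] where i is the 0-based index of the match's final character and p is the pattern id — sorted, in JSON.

Build automaton:
Trie (insert patterns):
  n0 'ε': a→3 b→1 c→9
  n1 'b': a→2
  n2 'ba': ·  ←P0
  n3 'a': b→15 c→4  ←P1
  n4 'ac': c→5
  n5 'acc': b→6
  n6 'accb': c→7
  n7 'accbc': a→8
  n8 'accbca': ·  ←P2
  n9 'c': a→10 b→21 c→20
  n10 'ca': c→11
  n11 'cac': a→12
  n12 'caca': c→13
  n13 'cacac': c→14
  n14 'cacacc': ·  ←P3
  n15 'ab': a→16
  n16 'aba': c→17
  n17 'abac': b→18
  n18 'abacb': a→19
  n19 'abacba': ·  ←P4
  n20 'cc': ·  ←P5
  n21 'cb': a→22
  n22 'cba': ·  ←P6

BFS fail/out derivation:
  fail(1) 'b': from fail(0)=0 chase 'b': 0 ⇒ 0;  out=∅∪out(0)=∅
  fail(3) 'a': from fail(0)=0 chase 'a': 0 ⇒ 0;  out={1}∪out(0)={1}
  fail(9) 'c': from fail(0)=0 chase 'c': 0 ⇒ 0;  out=∅∪out(0)=∅
  fail(2) 'ba': from fail(1)=0 chase 'a': 0 ⇒ 3;  out={0}∪out(3)={0,1}
  fail(4) 'ac': from fail(3)=0 chase 'c': 0 ⇒ 9;  out=∅∪out(9)=∅
  fail(10) 'ca': from fail(9)=0 chase 'a': 0 ⇒ 3;  out=∅∪out(3)={1}
  fail(15) 'ab': from fail(3)=0 chase 'b': 0 ⇒ 1;  out=∅∪out(1)=∅
  fail(20) 'cc': from fail(9)=0 chase 'c': 0 ⇒ 9;  out={5}∪out(9)={5}
  fail(21) 'cb': from fail(9)=0 chase 'b': 0 ⇒ 1;  out=∅∪out(1)=∅
  fail(5) 'acc': from fail(4)=9 chase 'c': 9 ⇒ 20;  out=∅∪out(20)={5}
  fail(11) 'cac': from fail(10)=3 chase 'c': 3 ⇒ 4;  out=∅∪out(4)=∅
  fail(16) 'aba': from fail(15)=1 chase 'a': 1 ⇒ 2;  out=∅∪out(2)={0,1}
  fail(22) 'cba': from fail(21)=1 chase 'a': 1 ⇒ 2;  out={6}∪out(2)={0,1,6}
  fail(6) 'accb': from fail(5)=20 chase 'b': 20→9 ⇒ 21;  out=∅∪out(21)=∅
  fail(12) 'caca': from fail(11)=4 chase 'a': 4→9 ⇒ 10;  out=∅∪out(10)={1}
  fail(17) 'abac': from fail(16)=2 chase 'c': 2→3 ⇒ 4;  out=∅∪out(4)=∅
  fail(7) 'accbc': from fail(6)=21 chase 'c': 21→1→0 ⇒ 9;  out=∅∪out(9)=∅
  fail(13) 'cacac': from fail(12)=10 chase 'c': 10 ⇒ 11;  out=∅∪out(11)=∅
  fail(18) 'abacb': from fail(17)=4 chase 'b': 4→9 ⇒ 21;  out=∅∪out(21)=∅
  fail(8) 'accbca': from fail(7)=9 chase 'a': 9 ⇒ 10;  out={2}∪out(10)={1,2}
  fail(14) 'cacacc': from fail(13)=11 chase 'c': 11→4 ⇒ 5;  out={3}∪out(5)={3,5}
  fail(19) 'abacba': from fail(18)=21 chase 'a': 21 ⇒ 22;  out={4}∪out(22)={0,1,4,6}

Run:
i=0 'a': node 0→3  emit P1@[0:0]
i=1 'c': node 3→4
i=2 'c': node 4→5  emit P5@[1:2]
i=3 'a': node 5→10 ·f  emit P1@[3:3]
i=4 'a': node 10→3 ·f  emit P1@[4:4]
i=5 'c': node 3→4
i=6 'c': node 4→5  emit P5@[5:6]
i=7 'b': node 5→6
i=8 'c': node 6→7
i=9 'a': node 7→8  emit P1@[9:9],P2@[4:9]
i=10 'c': node 8→11 ·f
i=11 'a': node 11→12  emit P1@[11:11]
i=12 'c': node 12→13
i=13 'a': node 13→12 ·f  emit P1@[13:13]
i=14 'c': node 12→13
i=15 'c': node 13→14  emit P3@[10:15],P5@[14:15]
i=16 'c': node 14→20 ·f  emit P5@[15:16]
i=17 'b': node 20→21 ·f
i=18 'a': node 21→22  emit P0@[17:18],P1@[18:18],P6@[16:18]
i=19 'a': node 22→3 ·f  emit P1@[19:19]
i=20 'b': node 3→15
i=21 'a': node 15→16  emit P0@[20:21],P1@[21:21]
i=22 'c': node 16→17
i=23 'b': node 17→18
i=24 'a': node 18→19  emit P0@[23:24],P1@[24:24],P4@[19:24],P6@[22:24]
i=25 'a': node 19→3 ·f  emit P1@[25:25]
i=26 'b': node 3→15
i=27 'c': node 15→9 ·f
i=28 'c': node 9→20  emit P5@[27:28]
i=29 'c': node 20→20 ·f  emit P5@[28:29]
i=30 'b': node 20→21 ·f
i=31 'a': node 21→22  emit P0@[30:31],P1@[31:31],P6@[29:31]
i=32 'a': node 22→3 ·f  emit P1@[32:32]
i=33 'c': node 3→4
i=34 'b': node 4→21 ·f
i=35 'a': node 21→22  emit P0@[34:35],P1@[35:35],P6@[33:35]
i=36 'a': node 22→3 ·f  emit P1@[36:36]
i=37 'b': node 3→15
i=38 'a': node 15→16  emit P0@[37:38],P1@[38:38]
i=39 'c': node 16→17
i=40 'c': node 17→5 ·f  emit P5@[39:40]
i=41 'b': node 5→6
i=42 'c': node 6→7
i=43 'a': node 7→8  emit P1@[43:43],P2@[38:43]
i=44 'c': node 8→11 ·f
i=45 'c': node 11→5 ·f  emit P5@[44:45]
i=46 'a': node 5→10 ·f  emit P1@[46:46]
i=47 'b': node 10→15 ·f
i=48 'b': node 15→1 ·f
i=49 'c': node 1→9 ·f
i=50 'c': node 9→20  emit P5@[49:50]
i=51 'b': node 20→21 ·f
i=52 'b': node 21→1 ·f
i=53 'c': node 1→9 ·f
i=54 'a': node 9→10  emit P1@[54:54]
i=55 'c': node 10→11
i=56 'a': node 11→12  emit P1@[56:56]
i=57 'c': node 12→13
i=58 'c': node 13→14  emit P3@[53:58],P5@[57:58]
i=59 'a': node 14→10 ·f  emit P1@[59:59]
i=60 'a': node 10→3 ·f  emit P1@[60:60]
i=61 'c': node 3→4
i=62 'c': node 4→5  emit P5@[61:62]
i=63 'b': node 5→6
i=64 'c': node 6→7
i=65 'a': node 7→8  emit P1@[65:65],P2@[60:65]
i=66 'c': node 8→11 ·f
i=67 'a': node 11→12  emit P1@[67:67]
i=68 'c': node 12→13
i=69 'c': node 13→14  emit P3@[64:69],P5@[68:69]
i=70 'b': node 14→6 ·f
i=71 'c': node 6→7
i=72 'a': node 7→8  emit P1@[72:72],P2@[67:72]

All matches (sorted): [[0,1],[2,5],[3,1],[4,1],[6,5],[9,1],[9,2],[11,1],[13,1],[15,3],[15,5],[16,5],[18,0],[18,1],[18,6],[19,1],[21,0],[21,1],[24,0],[24,1],[24,4],[24,6],[25,1],[28,5],[29,5],[31,0],[31,1],[31,6],[32,1],[35,0],[35,1],[35,6],[36,1],[38,0],[38,1],[40,5],[43,1],[43,2],[45,5],[46,1],[50,5],[54,1],[56,1],[58,3],[58,5],[59,1],[60,1],[62,5],[65,1],[65,2],[67,1],[69,3],[69,5],[72,1],[72,2]]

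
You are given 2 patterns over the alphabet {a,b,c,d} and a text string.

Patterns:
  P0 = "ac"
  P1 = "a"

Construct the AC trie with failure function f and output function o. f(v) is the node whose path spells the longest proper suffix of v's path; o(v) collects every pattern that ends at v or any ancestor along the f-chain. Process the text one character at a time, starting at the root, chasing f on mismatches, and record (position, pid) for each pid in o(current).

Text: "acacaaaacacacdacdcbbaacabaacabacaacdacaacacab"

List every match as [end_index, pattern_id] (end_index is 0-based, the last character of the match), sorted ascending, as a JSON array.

Build:
Trie (insert patterns):
  n0 'ε': a→1
  n1 'a': c→2  [P1 ends]
  n2 'ac': ·  [P0 ends]

Failure links (BFS by depth):
  n1('a'): parent n0 fail=0; on 'a' 0 → fail=0;  out {1}∪∅={1}
  n2('ac'): parent n1 fail=0; on 'c' 0 → fail=0;  out {0}∪∅={0}

Text stream:
[0] read 'a'  n0⇒n1  → match P1@[0:0]
[1] read 'c'  n1⇒n2  → match P0@[0:1]
[2] read 'a'  n2⇒n1 ·f  → match P1@[2:2]
[3] read 'c'  n1⇒n2  → match P0@[2:3]
[4] read 'a'  n2⇒n1 ·f  → match P1@[4:4]
[5] read 'a'  n1⇒n1 ·f  → match P1@[5:5]
[6] read 'a'  n1⇒n1 ·f  → match P1@[6:6]
[7] read 'a'  n1⇒n1 ·f  → match P1@[7:7]
[8] read 'c'  n1⇒n2  → match P0@[7:8]
[9] read 'a'  n2⇒n1 ·f  → match P1@[9:9]
[10] read 'c'  n1⇒n2  → match P0@[9:10]
[11] read 'a'  n2⇒n1 ·f  → match P1@[11:11]
[12] read 'c'  n1⇒n2  → match P0@[11:12]
[13] read 'd'  n2⇒n0 ·f
[14] read 'a'  n0⇒n1  → match P1@[14:14]
[15] read 'c'  n1⇒n2  → match P0@[14:15]
[16] read 'd'  n2⇒n0 ·f
[17] read 'c'  n0⇒n0
[18] read 'b'  n0⇒n0
[19] read 'b'  n0⇒n0
[20] read 'a'  n0⇒n1  → match P1@[20:20]
[21] read 'a'  n1⇒n1 ·f  → match P1@[21:21]
[22] read 'c'  n1⇒n2  → match P0@[21:22]
[23] read 'a'  n2⇒n1 ·f  → match P1@[23:23]
[24] read 'b'  n1⇒n0 ·f
[25] read 'a'  n0⇒n1  → match P1@[25:25]
[26] read 'a'  n1⇒n1 ·f  → match P1@[26:26]
[27] read 'c'  n1⇒n2  → match P0@[26:27]
[28] read 'a'  n2⇒n1 ·f  → match P1@[28:28]
[29] read 'b'  n1⇒n0 ·f
[30] read 'a'  n0⇒n1  → match P1@[30:30]
[31] read 'c'  n1⇒n2  → match P0@[30:31]
[32] read 'a'  n2⇒n1 ·f  → match P1@[32:32]
[33] read 'a'  n1⇒n1 ·f  → match P1@[33:33]
[34] read 'c'  n1⇒n2  → match P0@[33:34]
[35] read 'd'  n2⇒n0 ·f
[36] read 'a'  n0⇒n1  → match P1@[36:36]
[37] read 'c'  n1⇒n2  → match P0@[36:37]
[38] read 'a'  n2⇒n1 ·f  → match P1@[38:38]
[39] read 'a'  n1⇒n1 ·f  → match P1@[39:39]
[40] read 'c'  n1⇒n2  → match P0@[39:40]
[41] read 'a'  n2⇒n1 ·f  → match P1@[41:41]
[42] read 'c'  n1⇒n2  → match P0@[41:42]
[43] read 'a'  n2⇒n1 ·f  → match P1@[43:43]
[44] read 'b'  n1⇒n0 ·f

All matches (sorted): [[0,1],[1,0],[2,1],[3,0],[4,1],[5,1],[6,1],[7,1],[8,0],[9,1],[10,0],[11,1],[12,0],[14,1],[15,0],[20,1],[21,1],[22,0],[23,1],[25,1],[26,1],[27,0],[28,1],[30,1],[31,0],[32,1],[33,1],[34,0],[36,1],[37,0],[38,1],[39,1],[40,0],[41,1],[42,0],[43,1]]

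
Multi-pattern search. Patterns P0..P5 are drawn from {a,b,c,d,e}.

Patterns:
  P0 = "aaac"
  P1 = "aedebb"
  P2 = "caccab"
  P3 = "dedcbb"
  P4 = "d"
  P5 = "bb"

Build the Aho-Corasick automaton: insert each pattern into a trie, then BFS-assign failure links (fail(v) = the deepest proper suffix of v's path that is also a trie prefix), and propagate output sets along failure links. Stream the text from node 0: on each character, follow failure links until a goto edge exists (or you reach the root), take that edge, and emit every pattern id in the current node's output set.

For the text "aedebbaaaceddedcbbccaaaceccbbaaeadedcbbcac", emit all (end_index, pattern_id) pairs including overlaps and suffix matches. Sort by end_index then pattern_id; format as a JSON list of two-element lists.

Build automaton:
Trie (insert patterns):
  0='ε' goto a→1 b→22 c→10 d→16
  1='a' goto a→2 e→5
  2='aa' goto a→3
  3='aaa' goto c→4
  4='aaac' goto ·  ←P0
  5='ae' goto d→6
  6='aed' goto e→7
  7='aede' goto b→8
  8='aedeb' goto b→9
  9='aedebb' goto ·  ←P1
  10='c' goto a→11
  11='ca' goto c→12
  12='cac' goto c→13
  13='cacc' goto a→14
  14='cacca' goto b→15
  15='caccab' goto ·  ←P2
  16='d' goto e→17  ←P4
  17='de' goto d→18
  18='ded' goto c→19
  19='dedc' goto b→20
  20='dedcb' goto b→21
  21='dedcbb' goto ·  ←P3
  22='b' goto b→23
  23='bb' goto ·  ←P5

Failure links (BFS by depth):
  fail(1) 'a': from fail(0)=0 chase 'a': 0 ⇒ 0;  out=∅∪out(0)=∅
  fail(10) 'c': from fail(0)=0 chase 'c': 0 ⇒ 0;  out=∅∪out(0)=∅
  fail(16) 'd': from fail(0)=0 chase 'd': 0 ⇒ 0;  out={4}∪out(0)={4}
  fail(22) 'b': from fail(0)=0 chase 'b': 0 ⇒ 0;  out=∅∪out(0)=∅
  fail(2) 'aa': from fail(1)=0 chase 'a': 0 ⇒ 1;  out=∅∪out(1)=∅
  fail(5) 'ae': from fail(1)=0 chase 'e': 0 ⇒ 0;  out=∅∪out(0)=∅
  fail(11) 'ca': from fail(10)=0 chase 'a': 0 ⇒ 1;  out=∅∪out(1)=∅
  fail(17) 'de': from fail(16)=0 chase 'e': 0 ⇒ 0;  out=∅∪out(0)=∅
  fail(23) 'bb': from fail(22)=0 chase 'b': 0 ⇒ 22;  out={5}∪out(22)={5}
  fail(3) 'aaa': from fail(2)=1 chase 'a': 1 ⇒ 2;  out=∅∪out(2)=∅
  fail(6) 'aed': from fail(5)=0 chase 'd': 0 ⇒ 16;  out=∅∪out(16)={4}
  fail(12) 'cac': from fail(11)=1 chase 'c': 1→0 ⇒ 10;  out=∅∪out(10)=∅
  fail(18) 'ded': from fail(17)=0 chase 'd': 0 ⇒ 16;  out=∅∪out(16)={4}
  fail(4) 'aaac': from fail(3)=2 chase 'c': 2→1→0 ⇒ 10;  out={0}∪out(10)={0}
  fail(7) 'aede': from fail(6)=16 chase 'e': 16 ⇒ 17;  out=∅∪out(17)=∅
  fail(13) 'cacc': from fail(12)=10 chase 'c': 10→0 ⇒ 10;  out=∅∪out(10)=∅
  fail(19) 'dedc': from fail(18)=16 chase 'c': 16→0 ⇒ 10;  out=∅∪out(10)=∅
  fail(8) 'aedeb': from fail(7)=17 chase 'b': 17→0 ⇒ 22;  out=∅∪out(22)=∅
  fail(14) 'cacca': from fail(13)=10 chase 'a': 10 ⇒ 11;  out=∅∪out(11)=∅
  fail(20) 'dedcb': from fail(19)=10 chase 'b': 10→0 ⇒ 22;  out=∅∪out(22)=∅
  fail(9) 'aedebb': from fail(8)=22 chase 'b': 22 ⇒ 23;  out={1}∪out(23)={1,5}
  fail(15) 'caccab': from fail(14)=11 chase 'b': 11→1→0 ⇒ 22;  out={2}∪out(22)={2}
  fail(21) 'dedcbb': from fail(20)=22 chase 'b': 22 ⇒ 23;  out={3}∪out(23)={3,5}

Text stream:
pos 0 'a': at 1
pos 1 'e': at 5
pos 2 'd': at 6  emit P4@[2:2]
pos 3 'e': at 7
pos 4 'b': at 8
pos 5 'b': at 9  emit P1@[0:5],P5@[4:5]
pos 6 'a': at 1 (via fail)
pos 7 'a': at 2
pos 8 'a': at 3
pos 9 'c': at 4  emit P0@[6:9]
pos 10 'e': at 0 (via fail)
pos 11 'd': at 16  emit P4@[11:11]
pos 12 'd': at 16 (via fail)  emit P4@[12:12]
pos 13 'e': at 17
pos 14 'd': at 18  emit P4@[14:14]
pos 15 'c': at 19
pos 16 'b': at 20
pos 17 'b': at 21  emit P3@[12:17],P5@[16:17]
pos 18 'c': at 10 (via fail)
pos 19 'c': at 10 (via fail)
pos 20 'a': at 11
pos 21 'a': at 2 (via fail)
pos 22 'a': at 3
pos 23 'c': at 4  emit P0@[20:23]
pos 24 'e': at 0 (via fail)
pos 25 'c': at 10
pos 26 'c': at 10 (via fail)
pos 27 'b': at 22 (via fail)
pos 28 'b': at 23  emit P5@[27:28]
pos 29 'a': at 1 (via fail)
pos 30 'a': at 2
pos 31 'e': at 5 (via fail)
pos 32 'a': at 1 (via fail)
pos 33 'd': at 16 (via fail)  emit P4@[33:33]
pos 34 'e': at 17
pos 35 'd': at 18  emit P4@[35:35]
pos 36 'c': at 19
pos 37 'b': at 20
pos 38 'b': at 21  emit P3@[33:38],P5@[37:38]
pos 39 'c': at 10 (via fail)
pos 40 'a': at 11
pos 41 'c': at 12

Matches: [[2,4],[5,1],[5,5],[9,0],[11,4],[12,4],[14,4],[17,3],[17,5],[23,0],[28,5],[33,4],[35,4],[38,3],[38,5]]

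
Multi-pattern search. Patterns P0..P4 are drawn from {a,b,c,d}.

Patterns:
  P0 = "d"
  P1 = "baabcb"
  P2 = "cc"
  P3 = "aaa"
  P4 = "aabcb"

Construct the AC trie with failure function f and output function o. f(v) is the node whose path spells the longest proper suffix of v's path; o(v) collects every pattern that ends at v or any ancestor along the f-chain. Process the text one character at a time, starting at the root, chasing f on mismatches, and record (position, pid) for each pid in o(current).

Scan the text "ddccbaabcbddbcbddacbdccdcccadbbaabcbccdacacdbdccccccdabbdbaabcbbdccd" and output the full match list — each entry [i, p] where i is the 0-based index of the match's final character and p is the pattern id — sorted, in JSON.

Construct AC machine:
Trie nodes:
  n0 'ε': a→10 b→2 c→8 d→1
  n1 'd': ·  [P0 ends]
  n2 'b': a→3
  n3 'ba': a→4
  n4 'baa': b→5
  n5 'baab': c→6
  n6 'baabc': b→7
  n7 'baabcb': ·  [P1 ends]
  n8 'c': c→9
  n9 'cc': ·  [P2 ends]
  n10 'a': a→11
  n11 'aa': a→12 b→13
  n12 'aaa': ·  [P3 ends]
  n13 'aab': c→14
  n14 'aabc': b→15
  n15 'aabcb': ·  [P4 ends]

BFS fail/out derivation:
  fail(1) 'd': from fail(0)=0 chase 'd': 0 ⇒ 0;  out={0}∪out(0)={0}
  fail(2) 'b': from fail(0)=0 chase 'b': 0 ⇒ 0;  out=∅∪out(0)=∅
  fail(8) 'c': from fail(0)=0 chase 'c': 0 ⇒ 0;  out=∅∪out(0)=∅
  fail(10) 'a': from fail(0)=0 chase 'a': 0 ⇒ 0;  out=∅∪out(0)=∅
  fail(3) 'ba': from fail(2)=0 chase 'a': 0 ⇒ 10;  out=∅∪out(10)=∅
  fail(9) 'cc': from fail(8)=0 chase 'c': 0 ⇒ 8;  out={2}∪out(8)={2}
  fail(11) 'aa': from fail(10)=0 chase 'a': 0 ⇒ 10;  out=∅∪out(10)=∅
  fail(4) 'baa': from fail(3)=10 chase 'a': 10 ⇒ 11;  out=∅∪out(11)=∅
  fail(12) 'aaa': from fail(11)=10 chase 'a': 10 ⇒ 11;  out={3}∪out(11)={3}
  fail(13) 'aab': from fail(11)=10 chase 'b': 10→0 ⇒ 2;  out=∅∪out(2)=∅
  fail(5) 'baab': from fail(4)=11 chase 'b': 11 ⇒ 13;  out=∅∪out(13)=∅
  fail(14) 'aabc': from fail(13)=2 chase 'c': 2→0 ⇒ 8;  out=∅∪out(8)=∅
  fail(6) 'baabc': from fail(5)=13 chase 'c': 13 ⇒ 14;  out=∅∪out(14)=∅
  fail(15) 'aabcb': from fail(14)=8 chase 'b': 8→0 ⇒ 2;  out={4}∪out(2)={4}
  fail(7) 'baabcb': from fail(6)=14 chase 'b': 14 ⇒ 15;  out={1}∪out(15)={1,4}

Scan:
pos 0 'd': at 1  → match P0@[0:0]
pos 1 'd': at 1 (fail-walked)  → match P0@[1:1]
pos 2 'c': at 8 (fail-walked)
pos 3 'c': at 9  → match P2@[2:3]
pos 4 'b': at 2 (fail-walked)
pos 5 'a': at 3
pos 6 'a': at 4
pos 7 'b': at 5
pos 8 'c': at 6
pos 9 'b': at 7  → match P1@[4:9],P4@[5:9]
pos 10 'd': at 1 (fail-walked)  → match P0@[10:10]
pos 11 'd': at 1 (fail-walked)  → match P0@[11:11]
pos 12 'b': at 2 (fail-walked)
pos 13 'c': at 8 (fail-walked)
pos 14 'b': at 2 (fail-walked)
pos 15 'd': at 1 (fail-walked)  → match P0@[15:15]
pos 16 'd': at 1 (fail-walked)  → match P0@[16:16]
pos 17 'a': at 10 (fail-walked)
pos 18 'c': at 8 (fail-walked)
pos 19 'b': at 2 (fail-walked)
pos 20 'd': at 1 (fail-walked)  → match P0@[20:20]
pos 21 'c': at 8 (fail-walked)
pos 22 'c': at 9  → match P2@[21:22]
pos 23 'd': at 1 (fail-walked)  → match P0@[23:23]
pos 24 'c': at 8 (fail-walked)
pos 25 'c': at 9  → match P2@[24:25]
pos 26 'c': at 9 (fail-walked)  → match P2@[25:26]
pos 27 'a': at 10 (fail-walked)
pos 28 'd': at 1 (fail-walked)  → match P0@[28:28]
pos 29 'b': at 2 (fail-walked)
pos 30 'b': at 2 (fail-walked)
pos 31 'a': at 3
pos 32 'a': at 4
pos 33 'b': at 5
pos 34 'c': at 6
pos 35 'b': at 7  → match P1@[30:35],P4@[31:35]
pos 36 'c': at 8 (fail-walked)
pos 37 'c': at 9  → match P2@[36:37]
pos 38 'd': at 1 (fail-walked)  → match P0@[38:38]
pos 39 'a': at 10 (fail-walked)
pos 40 'c': at 8 (fail-walked)
pos 41 'a': at 10 (fail-walked)
pos 42 'c': at 8 (fail-walked)
pos 43 'd': at 1 (fail-walked)  → match P0@[43:43]
pos 44 'b': at 2 (fail-walked)
pos 45 'd': at 1 (fail-walked)  → match P0@[45:45]
pos 46 'c': at 8 (fail-walked)
pos 47 'c': at 9  → match P2@[46:47]
pos 48 'c': at 9 (fail-walked)  → match P2@[47:48]
pos 49 'c': at 9 (fail-walked)  → match P2@[48:49]
pos 50 'c': at 9 (fail-walked)  → match P2@[49:50]
pos 51 'c': at 9 (fail-walked)  → match P2@[50:51]
pos 52 'd': at 1 (fail-walked)  → match P0@[52:52]
pos 53 'a': at 10 (fail-walked)
pos 54 'b': at 2 (fail-walked)
pos 55 'b': at 2 (fail-walked)
pos 56 'd': at 1 (fail-walked)  → match P0@[56:56]
pos 57 'b': at 2 (fail-walked)
pos 58 'a': at 3
pos 59 'a': at 4
pos 60 'b': at 5
pos 61 'c': at 6
pos 62 'b': at 7  → match P1@[57:62],P4@[58:62]
pos 63 'b': at 2 (fail-walked)
pos 64 'd': at 1 (fail-walked)  → match P0@[64:64]
pos 65 'c': at 8 (fail-walked)
pos 66 'c': at 9  → match P2@[65:66]
pos 67 'd': at 1 (fail-walked)  → match P0@[67:67]

Matches: [[0,0],[1,0],[3,2],[9,1],[9,4],[10,0],[11,0],[15,0],[16,0],[20,0],[22,2],[23,0],[25,2],[26,2],[28,0],[35,1],[35,4],[37,2],[38,0],[43,0],[45,0],[47,2],[48,2],[49,2],[50,2],[51,2],[52,0],[56,0],[62,1],[62,4],[64,0],[66,2],[67,0]]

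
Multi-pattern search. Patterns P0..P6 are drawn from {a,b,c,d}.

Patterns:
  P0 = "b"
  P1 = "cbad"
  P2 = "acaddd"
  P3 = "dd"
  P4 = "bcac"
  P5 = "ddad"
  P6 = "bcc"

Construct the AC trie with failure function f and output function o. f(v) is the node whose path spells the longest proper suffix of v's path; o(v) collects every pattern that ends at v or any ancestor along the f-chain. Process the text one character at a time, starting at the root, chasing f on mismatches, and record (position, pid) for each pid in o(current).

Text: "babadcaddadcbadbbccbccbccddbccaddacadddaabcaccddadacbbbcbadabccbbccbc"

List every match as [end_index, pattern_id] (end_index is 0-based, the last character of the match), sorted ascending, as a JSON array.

Build:
Trie nodes:
  0='ε' goto a→6 b→1 c→2 d→12
  1='b' goto c→14  ←P0
  2='c' goto b→3
  3='cb' goto a→4
  4='cba' goto d→5
  5='cbad' goto ·  ←P1
  6='a' goto c→7
  7='ac' goto a→8
  8='aca' goto d→9
  9='acad' goto d→10
  10='acadd' goto d→11
  11='acaddd' goto ·  ←P2
  12='d' goto d→13
  13='dd' goto a→17  ←P3
  14='bc' goto a→15 c→19
  15='bca' goto c→16
  16='bcac' goto ·  ←P4
  17='dda' goto d→18
  18='ddad' goto ·  ←P5
  19='bcc' goto ·  ←P6

Failure links (BFS by depth):
  n1('b'): parent n0 fail=0; on 'b' 0 → fail=0;  out {0}∪∅={0}
  n2('c'): parent n0 fail=0; on 'c' 0 → fail=0;  out ∅∪∅=∅
  n6('a'): parent n0 fail=0; on 'a' 0 → fail=0;  out ∅∪∅=∅
  n12('d'): parent n0 fail=0; on 'd' 0 → fail=0;  out ∅∪∅=∅
  n3('cb'): parent n2 fail=0; on 'b' 0 → fail=1;  out ∅∪{0}={0}
  n7('ac'): parent n6 fail=0; on 'c' 0 → fail=2;  out ∅∪∅=∅
  n13('dd'): parent n12 fail=0; on 'd' 0 → fail=12;  out {3}∪∅={3}
  n14('bc'): parent n1 fail=0; on 'c' 0 → fail=2;  out ∅∪∅=∅
  n4('cba'): parent n3 fail=1; on 'a' 1→0 → fail=6;  out ∅∪∅=∅
  n8('aca'): parent n7 fail=2; on 'a' 2→0 → fail=6;  out ∅∪∅=∅
  n15('bca'): parent n14 fail=2; on 'a' 2→0 → fail=6;  out ∅∪∅=∅
  n17('dda'): parent n13 fail=12; on 'a' 12→0 → fail=6;  out ∅∪∅=∅
  n19('bcc'): parent n14 fail=2; on 'c' 2→0 → fail=2;  out {6}∪∅={6}
  n5('cbad'): parent n4 fail=6; on 'd' 6→0 → fail=12;  out {1}∪∅={1}
  n9('acad'): parent n8 fail=6; on 'd' 6→0 → fail=12;  out ∅∪∅=∅
  n16('bcac'): parent n15 fail=6; on 'c' 6 → fail=7;  out {4}∪∅={4}
  n18('ddad'): parent n17 fail=6; on 'd' 6→0 → fail=12;  out {5}∪∅={5}
  n10('acadd'): parent n9 fail=12; on 'd' 12 → fail=13;  out ∅∪{3}={3}
  n11('acaddd'): parent n10 fail=13; on 'd' 13→12 → fail=13;  out {2}∪{3}={2,3}

Text stream:
[0] read 'b'  n0⇒n1  → match P0@[0:0]
[1] read 'a'  n1⇒n6 ·f
[2] read 'b'  n6⇒n1 ·f  → match P0@[2:2]
[3] read 'a'  n1⇒n6 ·f
[4] read 'd'  n6⇒n12 ·f
[5] read 'c'  n12⇒n2 ·f
[6] read 'a'  n2⇒n6 ·f
[7] read 'd'  n6⇒n12 ·f
[8] read 'd'  n12⇒n13  → match P3@[7:8]
[9] read 'a'  n13⇒n17
[10] read 'd'  n17⇒n18  → match P5@[7:10]
[11] read 'c'  n18⇒n2 ·f
[12] read 'b'  n2⇒n3  → match P0@[12:12]
[13] read 'a'  n3⇒n4
[14] read 'd'  n4⇒n5  → match P1@[11:14]
[15] read 'b'  n5⇒n1 ·f  → match P0@[15:15]
[16] read 'b'  n1⇒n1 ·f  → match P0@[16:16]
[17] read 'c'  n1⇒n14
[18] read 'c'  n14⇒n19  → match P6@[16:18]
[19] read 'b'  n19⇒n3 ·f  → match P0@[19:19]
[20] read 'c'  n3⇒n14 ·f
[21] read 'c'  n14⇒n19  → match P6@[19:21]
[22] read 'b'  n19⇒n3 ·f  → match P0@[22:22]
[23] read 'c'  n3⇒n14 ·f
[24] read 'c'  n14⇒n19  → match P6@[22:24]
[25] read 'd'  n19⇒n12 ·f
[26] read 'd'  n12⇒n13  → match P3@[25:26]
[27] read 'b'  n13⇒n1 ·f  → match P0@[27:27]
[28] read 'c'  n1⇒n14
[29] read 'c'  n14⇒n19  → match P6@[27:29]
[30] read 'a'  n19⇒n6 ·f
[31] read 'd'  n6⇒n12 ·f
[32] read 'd'  n12⇒n13  → match P3@[31:32]
[33] read 'a'  n13⇒n17
[34] read 'c'  n17⇒n7 ·f
[35] read 'a'  n7⇒n8
[36] read 'd'  n8⇒n9
[37] read 'd'  n9⇒n10  → match P3@[36:37]
[38] read 'd'  n10⇒n11  → match P2@[33:38],P3@[37:38]
[39] read 'a'  n11⇒n17 ·f
[40] read 'a'  n17⇒n6 ·f
[41] read 'b'  n6⇒n1 ·f  → match P0@[41:41]
[42] read 'c'  n1⇒n14
[43] read 'a'  n14⇒n15
[44] read 'c'  n15⇒n16  → match P4@[41:44]
[45] read 'c'  n16⇒n2 ·f
[46] read 'd'  n2⇒n12 ·f
[47] read 'd'  n12⇒n13  → match P3@[46:47]
[48] read 'a'  n13⇒n17
[49] read 'd'  n17⇒n18  → match P5@[46:49]
[50] read 'a'  n18⇒n6 ·f
[51] read 'c'  n6⇒n7
[52] read 'b'  n7⇒n3 ·f  → match P0@[52:52]
[53] read 'b'  n3⇒n1 ·f  → match P0@[53:53]
[54] read 'b'  n1⇒n1 ·f  → match P0@[54:54]
[55] read 'c'  n1⇒n14
[56] read 'b'  n14⇒n3 ·f  → match P0@[56:56]
[57] read 'a'  n3⇒n4
[58] read 'd'  n4⇒n5  → match P1@[55:58]
[59] read 'a'  n5⇒n6 ·f
[60] read 'b'  n6⇒n1 ·f  → match P0@[60:60]
[61] read 'c'  n1⇒n14
[62] read 'c'  n14⇒n19  → match P6@[60:62]
[63] read 'b'  n19⇒n3 ·f  → match P0@[63:63]
[64] read 'b'  n3⇒n1 ·f  → match P0@[64:64]
[65] read 'c'  n1⇒n14
[66] read 'c'  n14⇒n19  → match P6@[64:66]
[67] read 'b'  n19⇒n3 ·f  → match P0@[67:67]
[68] read 'c'  n3⇒n14 ·f

All matches (sorted): [[0,0],[2,0],[8,3],[10,5],[12,0],[14,1],[15,0],[16,0],[18,6],[19,0],[21,6],[22,0],[24,6],[26,3],[27,0],[29,6],[32,3],[37,3],[38,2],[38,3],[41,0],[44,4],[47,3],[49,5],[52,0],[53,0],[54,0],[56,0],[58,1],[60,0],[62,6],[63,0],[64,0],[66,6],[67,0]]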